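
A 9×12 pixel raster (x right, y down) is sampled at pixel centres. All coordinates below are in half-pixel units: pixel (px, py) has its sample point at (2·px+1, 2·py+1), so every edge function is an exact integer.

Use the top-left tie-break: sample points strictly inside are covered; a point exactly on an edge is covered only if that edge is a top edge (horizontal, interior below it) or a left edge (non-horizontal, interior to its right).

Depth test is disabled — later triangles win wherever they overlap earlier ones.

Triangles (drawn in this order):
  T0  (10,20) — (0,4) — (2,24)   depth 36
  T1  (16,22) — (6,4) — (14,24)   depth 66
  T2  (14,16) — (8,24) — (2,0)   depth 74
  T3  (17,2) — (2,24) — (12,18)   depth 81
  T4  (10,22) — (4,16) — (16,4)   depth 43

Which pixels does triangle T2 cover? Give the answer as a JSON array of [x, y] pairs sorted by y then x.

T0:
  2·area = 168  (B↔C swapped to make it positive)
  edge (10, 20)→(2, 24): d=(-8,4) right/bottom  bias=-1
  edge (2, 24)→(0, 4): d=(-2,-20) top-left  bias=+0
  edge (0, 4)→(10, 20): d=(10,16) right/bottom  bias=-1
    (0,3)@(1, 7): e=[140,14,14] → #
    (1,3)@(3, 7): e=[132,54,-18] → ·
    (0,4)@(1, 9): e=[124,10,34] → #
    (1,4)@(3, 9): e=[116,50,2] → #
    (2,4)@(5, 9): e=[108,90,-30] → ·
    (0,5)@(1, 11): e=[108,6,54] → #
    (2,5)@(5, 11): e=[92,86,-10] → ·
    (0,6)@(1, 13): e=[92,2,74] → #
    (2,6)@(5, 13): e=[76,82,10] → #
    (3,6)@(7, 13): e=[68,122,-22] → ·
    (0,7)@(1, 15): e=[76,-2,94] → ·
    (1,7)@(3, 15): e=[68,38,62] → #
  covered (21 px):
    · · · · · · · · ·
    · · · · · · · · ·
    · · · · · · · · ·
    # · · · · · · · ·
    # # · · · · · · ·
    # # · · · · · · ·
    # # # · · · · · ·
    · # # · · · · · ·
    · # # # · · · · ·
    · # # # # · · · ·
    · # # # · · · · ·
    · # · · · · · · ·
T1:
  2·area = 56  (B↔C swapped to make it positive)
  edge (16, 22)→(14, 24): d=(-2,2) right/bottom  bias=-1
  edge (14, 24)→(6, 4): d=(-8,-20) top-left  bias=+0
  edge (6, 4)→(16, 22): d=(10,18) right/bottom  bias=-1
    (4,5)@(9, 11): e=[36,4,16] → #
    (5,5)@(11, 11): e=[32,44,-20] → ·
    (4,6)@(9, 13): e=[32,-12,36] → ·
    (5,6)@(11, 13): e=[28,28,0] → ·  [on edge]
    (5,7)@(11, 15): e=[24,12,20] → #
    (6,7)@(13, 15): e=[20,52,-16] → ·
    (5,8)@(11, 17): e=[20,-4,40] → ·
    (6,8)@(13, 17): e=[16,36,4] → #
    (7,8)@(15, 17): e=[12,76,-32] → ·
    (6,9)@(13, 19): e=[12,20,24] → #
    (7,9)@(15, 19): e=[8,60,-12] → ·
    (6,10)@(13, 21): e=[8,4,44] → #
    (8,10)@(17, 21): e=[0,84,-28] → ·  [on edge]
    (7,11)@(15, 23): e=[0,28,28] → ·  [on edge]
  covered (6 px):
    · · · · · · · · ·
    · · · · · · · · ·
    · · · · · · · · ·
    · · · · · · · · ·
    · · · · · · · · ·
    · · · · # · · · ·
    · · · · · · · · ·
    · · · · · # · · ·
    · · · · · · # · ·
    · · · · · · # · ·
    · · · · · · # # ·
    · · · · · · · · ·
T2:
  2·area = 192
  edge (14, 16)→(8, 24): d=(-6,8) right/bottom  bias=-1
  edge (8, 24)→(2, 0): d=(-6,-24) top-left  bias=+0
  edge (2, 0)→(14, 16): d=(12,16) right/bottom  bias=-1
    (1,1)@(3, 3): e=[166,6,20] → #
    (2,1)@(5, 3): e=[150,54,-12] → ·
    (1,2)@(3, 5): e=[154,-6,44] → ·
    (2,2)@(5, 5): e=[138,42,12] → #
    (3,2)@(7, 5): e=[122,90,-20] → ·
    (2,3)@(5, 7): e=[126,30,36] → #
    (3,3)@(7, 7): e=[110,78,4] → #
    (4,3)@(9, 7): e=[94,126,-28] → ·
    (2,4)@(5, 9): e=[114,18,60] → #
    (4,4)@(9, 9): e=[82,114,-4] → ·
    (2,5)@(5, 11): e=[102,6,84] → #
    (4,5)@(9, 11): e=[70,102,20] → #
  covered (24 px):
    · · · · · · · · ·
    · # · · · · · · ·
    · · # · · · · · ·
    · · # # · · · · ·
    · · # # · · · · ·
    · · # # # · · · ·
    · · · # # # · · ·
    · · · # # # # · ·
    · · · # # # # · ·
    · · · # # # · · ·
    · · · · # · · · ·
    · · · · · · · · ·
T3:
  2·area = 130  (B↔C swapped to make it positive)
  edge (17, 2)→(12, 18): d=(-5,16) right/bottom  bias=-1
  edge (12, 18)→(2, 24): d=(-10,6) right/bottom  bias=-1
  edge (2, 24)→(17, 2): d=(15,-22) top-left  bias=+0
    (7,2)@(15, 5): e=[17,112,1] → #
    (8,2)@(17, 5): e=[-15,100,45] → ·
    (7,3)@(15, 7): e=[7,92,31] → #
    (8,3)@(17, 7): e=[-25,80,75] → ·
    (6,4)@(13, 9): e=[29,84,17] → #
    (7,4)@(15, 9): e=[-3,72,61] → ·
    (5,5)@(11, 11): e=[51,76,3] → #
    (7,5)@(15, 11): e=[-13,52,91] → ·
    (5,6)@(11, 13): e=[41,56,33] → #
    (7,6)@(15, 13): e=[-23,32,121] → ·
    (4,7)@(9, 15): e=[63,48,19] → #
    (6,7)@(13, 15): e=[-1,24,107] → ·
    (8,7)@(17, 15): e=[-65,0,195] → ·  [on edge]
    (3,10)@(7, 21): e=[65,0,65] → ·  [on edge]
  covered (16 px):
    · · · · · · · · ·
    · · · · · · · · ·
    · · · · · · · # ·
    · · · · · · · # ·
    · · · · · · # · ·
    · · · · · # # · ·
    · · · · · # # · ·
    · · · · # # · · ·
    · · · # # # · · ·
    · · · # # · · · ·
    · · # · · · · · ·
    · # · · · · · · ·
T4:
  2·area = 144
  edge (10, 22)→(4, 16): d=(-6,-6) top-left  bias=+0
  edge (4, 16)→(16, 4): d=(12,-12) top-left  bias=+0
  edge (16, 4)→(10, 22): d=(-6,18) right/bottom  bias=-1
    (8,0)@(17, 1): e=[168,-24,0] → ·  [on edge]
    (8,1)@(17, 3): e=[156,0,-12] → ·  [on edge]
    (7,2)@(15, 5): e=[132,0,12] → #  [on edge]
    (8,2)@(17, 5): e=[144,24,-24] → ·
    (6,3)@(13, 7): e=[108,0,36] → #  [on edge]
    (7,3)@(15, 7): e=[120,24,0] → ·  [on edge]
    (5,4)@(11, 9): e=[84,0,60] → #  [on edge]
    (7,4)@(15, 9): e=[108,48,-12] → ·
    (4,5)@(9, 11): e=[60,0,84] → #  [on edge]
    (7,5)@(15, 11): e=[96,72,-24] → ·
    (0,6)@(1, 13): e=[0,-72,216] → ·  [on edge]
    (3,6)@(7, 13): e=[36,0,108] → #  [on edge]
    (6,6)@(13, 13): e=[72,72,0] → ·  [on edge]
    (1,7)@(3, 15): e=[0,-24,168] → ·  [on edge]
    (2,7)@(5, 15): e=[12,0,132] → #  [on edge]
    (1,8)@(3, 17): e=[-12,0,156] → ·  [on edge]
    (2,8)@(5, 17): e=[0,24,120] → #  [on edge]
    (0,9)@(1, 19): e=[-36,0,180] → ·  [on edge]
    (3,9)@(7, 19): e=[0,72,72] → #  [on edge]
    (5,9)@(11, 19): e=[24,120,0] → ·  [on edge]
    (4,10)@(9, 21): e=[0,120,24] → #  [on edge]
    (5,11)@(11, 23): e=[0,168,-24] → ·  [on edge]
  covered (21 px):
    · · · · · · · · ·
    · · · · · · · · ·
    · · · · · · · # ·
    · · · · · · # · ·
    · · · · · # # · ·
    · · · · # # # · ·
    · · · # # # · · ·
    · · # # # # · · ·
    · · # # # # · · ·
    · · · # # · · · ·
    · · · · # · · · ·
    · · · · · · · · ·

Result: [[1,1],[2,2],[2,3],[3,3],[2,4],[3,4],[2,5],[3,5],[4,5],[3,6],[4,6],[5,6],[3,7],[4,7],[5,7],[6,7],[3,8],[4,8],[5,8],[6,8],[3,9],[4,9],[5,9],[4,10]]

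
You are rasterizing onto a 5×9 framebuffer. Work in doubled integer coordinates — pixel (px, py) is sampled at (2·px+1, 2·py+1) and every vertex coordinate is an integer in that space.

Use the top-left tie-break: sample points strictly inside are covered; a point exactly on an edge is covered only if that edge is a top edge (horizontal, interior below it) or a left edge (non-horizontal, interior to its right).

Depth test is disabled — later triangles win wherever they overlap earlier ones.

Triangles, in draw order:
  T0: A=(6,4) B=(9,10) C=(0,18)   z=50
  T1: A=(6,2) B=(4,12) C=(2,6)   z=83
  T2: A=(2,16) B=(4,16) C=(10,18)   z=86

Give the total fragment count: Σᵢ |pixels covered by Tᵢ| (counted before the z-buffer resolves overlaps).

T0:
  2·area = 78
  edge (6, 4)→(9, 10): d=(3,6) right/bottom  bias=-1
  edge (9, 10)→(0, 18): d=(-9,8) right/bottom  bias=-1
  edge (0, 18)→(6, 4): d=(6,-14) top-left  bias=+0
    (2,3)@(5, 7): e=[15,59,4] → #
    (3,3)@(7, 7): e=[3,43,32] → #
    (4,3)@(9, 7): e=[-9,27,60] → ·
    (2,4)@(5, 9): e=[21,41,16] → #
    (4,4)@(9, 9): e=[-3,9,72] → ·
    (1,5)@(3, 11): e=[39,39,0] → #  [on edge]
    (4,5)@(9, 11): e=[3,-9,84] → ·
    (1,6)@(3, 13): e=[45,21,12] → #
    (3,6)@(7, 13): e=[21,-11,68] → ·
    (1,7)@(3, 15): e=[51,3,24] → #
    (2,7)@(5, 15): e=[39,-13,52] → ·
    (0,8)@(1, 17): e=[69,1,8] → #
  covered (11 px):
    · · · · ·
    · · · · ·
    · · · · ·
    · · # # ·
    · · # # ·
    · # # # ·
    · # # · ·
    · # · · ·
    # · · · ·
T1:
  2·area = 32
  edge (6, 2)→(4, 12): d=(-2,10) right/bottom  bias=-1
  edge (4, 12)→(2, 6): d=(-2,-6) top-left  bias=+0
  edge (2, 6)→(6, 2): d=(4,-4) top-left  bias=+0
    (3,0)@(7, 1): e=[-8,40,0] → ·  [on edge]
    (0,1)@(1, 3): e=[48,0,-16] → ·  [on edge]
    (2,1)@(5, 3): e=[8,24,0] → #  [on edge]
    (3,1)@(7, 3): e=[-12,36,8] → ·
    (1,2)@(3, 5): e=[24,8,0] → #  [on edge]
    (3,2)@(7, 5): e=[-16,32,16] → ·
    (0,3)@(1, 7): e=[40,-8,0] → ·  [on edge]
    (1,3)@(3, 7): e=[20,4,8] → #
    (2,3)@(5, 7): e=[0,16,16] → ·  [on edge]
    (1,4)@(3, 9): e=[16,0,16] → #  [on edge]
    (2,4)@(5, 9): e=[-4,12,24] → ·
    (1,5)@(3, 11): e=[12,-4,24] → ·
    (2,7)@(5, 15): e=[-16,0,48] → ·  [on edge]
    (1,8)@(3, 17): e=[0,-16,48] → ·  [on edge]
  covered (5 px):
    · · · · ·
    · · # · ·
    · # # · ·
    · # · · ·
    · # · · ·
    · · · · ·
    · · · · ·
    · · · · ·
    · · · · ·
T2:
  2·area = 4
  edge (2, 16)→(4, 16): d=(2,0) top-left  bias=+0
  edge (4, 16)→(10, 18): d=(6,2) right/bottom  bias=-1
  edge (10, 18)→(2, 16): d=(-8,-2) top-left  bias=+0
    (0,7)@(1, 15): e=[-2,0,6] → ·  [on edge]
    (3,8)@(7, 17): e=[2,0,2] → ·  [on edge]
  covered (0 px):
    · · · · ·
    · · · · ·
    · · · · ·
    · · · · ·
    · · · · ·
    · · · · ·
    · · · · ·
    · · · · ·
    · · · · ·

Final: 16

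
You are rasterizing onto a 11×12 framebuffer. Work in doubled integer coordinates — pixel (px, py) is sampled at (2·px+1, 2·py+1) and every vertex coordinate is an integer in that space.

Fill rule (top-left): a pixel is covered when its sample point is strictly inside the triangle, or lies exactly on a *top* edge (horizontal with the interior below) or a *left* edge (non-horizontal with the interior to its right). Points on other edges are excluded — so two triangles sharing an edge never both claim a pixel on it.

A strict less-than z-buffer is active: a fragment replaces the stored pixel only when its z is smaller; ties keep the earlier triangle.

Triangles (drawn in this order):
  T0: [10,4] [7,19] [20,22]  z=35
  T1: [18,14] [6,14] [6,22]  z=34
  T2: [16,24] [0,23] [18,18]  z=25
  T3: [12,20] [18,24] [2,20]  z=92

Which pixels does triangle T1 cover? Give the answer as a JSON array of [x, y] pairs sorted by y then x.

T0:
  2·area = 204  (B↔C swapped to make it positive)
  edge (10, 4)→(20, 22): d=(10,18) right/bottom  bias=-1
  edge (20, 22)→(7, 19): d=(-13,-3) top-left  bias=+0
  edge (7, 19)→(10, 4): d=(3,-15) top-left  bias=+0
    (5,3)@(11, 7): e=[12,168,24] → #
    (6,3)@(13, 7): e=[-24,174,54] → ·
    (4,4)@(9, 9): e=[68,136,0] → #  [on edge]
    (6,4)@(13, 9): e=[-4,148,60] → ·
    (4,5)@(9, 11): e=[88,110,6] → #
    (6,5)@(13, 11): e=[16,122,66] → #
    (7,5)@(15, 11): e=[-20,128,96] → ·
    (4,6)@(9, 13): e=[108,84,12] → #
    (7,6)@(15, 13): e=[0,102,102] → ·  [on edge]
    (4,7)@(9, 15): e=[128,58,18] → #
    (7,7)@(15, 15): e=[20,76,108] → #
    (8,7)@(17, 15): e=[-16,82,138] → ·
    (3,9)@(7, 19): e=[204,0,0] → #  [on edge]
  covered (26 px):
    · · · · · · · · · · ·
    · · · · · · · · · · ·
    · · · · · · · · · · ·
    · · · · · # · · · · ·
    · · · · # # · · · · ·
    · · · · # # # · · · ·
    · · · · # # # · · · ·
    · · · · # # # # · · ·
    · · · · # # # # # · ·
    · · · # # # # # # · ·
    · · · · · · · · # # ·
    · · · · · · · · · · ·
T1:
  2·area = 96  (B↔C swapped to make it positive)
  edge (18, 14)→(6, 22): d=(-12,8) right/bottom  bias=-1
  edge (6, 22)→(6, 14): d=(0,-8) top-left  bias=+0
  edge (6, 14)→(18, 14): d=(12,0) top-left  bias=+0
    (3,7)@(7, 15): e=[76,8,12] → #
    (4,7)@(9, 15): e=[60,24,12] → #
    (5,7)@(11, 15): e=[44,40,12] → #
    (6,7)@(13, 15): e=[28,56,12] → #
    (7,7)@(15, 15): e=[12,72,12] → #
    (8,7)@(17, 15): e=[-4,88,12] → ·
    (3,8)@(7, 17): e=[52,8,36] → #
    (7,8)@(15, 17): e=[-12,72,36] → ·
    (3,9)@(7, 19): e=[28,8,60] → #
    (5,9)@(11, 19): e=[-4,40,60] → ·
    (6,9)@(13, 19): e=[-20,56,60] → ·
    (3,10)@(7, 21): e=[4,8,84] → #
  covered (12 px):
    · · · · · · · · · · ·
    · · · · · · · · · · ·
    · · · · · · · · · · ·
    · · · · · · · · · · ·
    · · · · · · · · · · ·
    · · · · · · · · · · ·
    · · · · · · · · · · ·
    · · · # # # # # · · ·
    · · · # # # # · · · ·
    · · · # # · · · · · ·
    · · · # · · · · · · ·
    · · · · · · · · · · ·
T2:
  2·area = 98
  edge (16, 24)→(0, 23): d=(-16,-1) top-left  bias=+0
  edge (0, 23)→(18, 18): d=(18,-5) top-left  bias=+0
  edge (18, 18)→(16, 24): d=(-2,6) right/bottom  bias=-1
    (10,4)@(21, 9): e=[245,-147,0] → ·  [on edge]
    (9,7)@(19, 15): e=[147,-49,0] → ·  [on edge]
    (7,9)@(15, 19): e=[79,3,16] → #
    (8,9)@(17, 19): e=[81,13,4] → #
    (9,9)@(19, 19): e=[83,23,-8] → ·
    (4,10)@(9, 21): e=[41,9,48] → #
    (5,10)@(11, 21): e=[43,19,36] → #
    (6,10)@(13, 21): e=[45,29,24] → #
    (8,10)@(17, 21): e=[49,49,0] → ·  [on edge]
    (0,11)@(1, 23): e=[1,5,92] → #
    (1,11)@(3, 23): e=[3,15,80] → #
    (2,11)@(5, 23): e=[5,25,68] → #
  covered (14 px):
    · · · · · · · · · · ·
    · · · · · · · · · · ·
    · · · · · · · · · · ·
    · · · · · · · · · · ·
    · · · · · · · · · · ·
    · · · · · · · · · · ·
    · · · · · · · · · · ·
    · · · · · · · · · · ·
    · · · · · · · · · · ·
    · · · · · · · # # · ·
    · · · · # # # # · · ·
    # # # # # # # # · · ·
T3:
  2·area = 40
  edge (12, 20)→(18, 24): d=(6,4) right/bottom  bias=-1
  edge (18, 24)→(2, 20): d=(-16,-4) top-left  bias=+0
  edge (2, 20)→(12, 20): d=(10,0) top-left  bias=+0
    (3,10)@(7, 21): e=[26,4,10] → #
    (4,10)@(9, 21): e=[18,12,10] → #
    (5,10)@(11, 21): e=[10,20,10] → #
    (6,10)@(13, 21): e=[2,28,10] → #
    (7,10)@(15, 21): e=[-6,36,10] → ·
    (3,11)@(7, 23): e=[38,-28,30] → ·
    (4,11)@(9, 23): e=[30,-20,30] → ·
    (5,11)@(11, 23): e=[22,-12,30] → ·
    (6,11)@(13, 23): e=[14,-4,30] → ·
    (7,11)@(15, 23): e=[6,4,30] → #
    (8,11)@(17, 23): e=[-2,12,30] → ·
  covered (5 px):
    · · · · · · · · · · ·
    · · · · · · · · · · ·
    · · · · · · · · · · ·
    · · · · · · · · · · ·
    · · · · · · · · · · ·
    · · · · · · · · · · ·
    · · · · · · · · · · ·
    · · · · · · · · · · ·
    · · · · · · · · · · ·
    · · · · · · · · · · ·
    · · · # # # # · · · ·
    · · · · · · · # · · ·

Final: [[3,7],[4,7],[5,7],[6,7],[7,7],[3,8],[4,8],[5,8],[6,8],[3,9],[4,9],[3,10]]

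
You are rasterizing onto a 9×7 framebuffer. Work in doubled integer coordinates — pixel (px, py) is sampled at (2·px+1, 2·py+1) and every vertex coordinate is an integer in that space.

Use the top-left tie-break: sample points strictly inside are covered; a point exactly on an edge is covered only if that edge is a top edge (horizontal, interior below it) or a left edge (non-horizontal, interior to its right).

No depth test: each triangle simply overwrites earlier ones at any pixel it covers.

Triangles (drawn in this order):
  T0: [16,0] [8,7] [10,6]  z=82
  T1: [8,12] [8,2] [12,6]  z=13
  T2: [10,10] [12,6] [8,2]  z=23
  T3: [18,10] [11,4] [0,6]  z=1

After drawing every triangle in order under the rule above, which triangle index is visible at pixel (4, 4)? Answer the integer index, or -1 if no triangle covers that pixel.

T0:
  2·area = 6  (B↔C swapped to make it positive)
  edge (16, 0)→(10, 6): d=(-6,6) right/bottom  bias=-1
  edge (10, 6)→(8, 7): d=(-2,1) right/bottom  bias=-1
  edge (8, 7)→(16, 0): d=(8,-7) top-left  bias=+0
    (7,0)@(15, 1): e=[0,5,1] → ·  [on edge]
    (6,1)@(13, 3): e=[0,3,3] → ·  [on edge]
    (5,2)@(11, 5): e=[0,1,5] → ·  [on edge]
    (4,3)@(9, 7): e=[0,-1,7] → ·  [on edge]
    (3,4)@(7, 9): e=[0,-3,9] → ·  [on edge]
    (2,5)@(5, 11): e=[0,-5,11] → ·  [on edge]
    (1,6)@(3, 13): e=[0,-7,13] → ·  [on edge]
  covered (0 px):
    · · · · · · · · ·
    · · · · · · · · ·
    · · · · · · · · ·
    · · · · · · · · ·
    · · · · · · · · ·
    · · · · · · · · ·
    · · · · · · · · ·
T1:
  2·area = 40
  edge (8, 12)→(8, 2): d=(0,-10) top-left  bias=+0
  edge (8, 2)→(12, 6): d=(4,4) right/bottom  bias=-1
  edge (12, 6)→(8, 12): d=(-4,6) right/bottom  bias=-1
    (3,0)@(7, 1): e=[-10,0,50] → ·  [on edge]
    (4,1)@(9, 3): e=[10,0,30] → ·  [on edge]
    (4,2)@(9, 5): e=[10,8,22] → #
    (5,2)@(11, 5): e=[30,0,10] → ·  [on edge]
    (4,3)@(9, 7): e=[10,16,14] → #
    (5,3)@(11, 7): e=[30,8,2] → #
    (6,3)@(13, 7): e=[50,0,-10] → ·  [on edge]
    (4,4)@(9, 9): e=[10,24,6] → #
    (5,4)@(11, 9): e=[30,16,-6] → ·
    (7,4)@(15, 9): e=[70,0,-30] → ·  [on edge]
    (4,5)@(9, 11): e=[10,32,-2] → ·
    (8,5)@(17, 11): e=[90,0,-50] → ·  [on edge]
  covered (4 px):
    · · · · · · · · ·
    · · · · · · · · ·
    · · · · # · · · ·
    · · · · # # · · ·
    · · · · # · · · ·
    · · · · · · · · ·
    · · · · · · · · ·
T2:
  2·area = 24  (B↔C swapped to make it positive)
  edge (10, 10)→(8, 2): d=(-2,-8) top-left  bias=+0
  edge (8, 2)→(12, 6): d=(4,4) right/bottom  bias=-1
  edge (12, 6)→(10, 10): d=(-2,4) right/bottom  bias=-1
    (3,0)@(7, 1): e=[-6,0,30] → ·  [on edge]
    (4,1)@(9, 3): e=[6,0,18] → ·  [on edge]
    (4,2)@(9, 5): e=[2,8,14] → #
    (5,2)@(11, 5): e=[18,0,6] → ·  [on edge]
    (4,3)@(9, 7): e=[-2,16,10] → ·
    (5,3)@(11, 7): e=[14,8,2] → #
    (6,3)@(13, 7): e=[30,0,-6] → ·  [on edge]
    (5,4)@(11, 9): e=[10,16,-2] → ·
    (7,4)@(15, 9): e=[42,0,-18] → ·  [on edge]
    (8,5)@(17, 11): e=[54,0,-30] → ·  [on edge]
  covered (2 px):
    · · · · · · · · ·
    · · · · · · · · ·
    · · · · # · · · ·
    · · · · · # · · ·
    · · · · · · · · ·
    · · · · · · · · ·
    · · · · · · · · ·
T3:
  2·area = 80  (B↔C swapped to make it positive)
  edge (18, 10)→(0, 6): d=(-18,-4) top-left  bias=+0
  edge (0, 6)→(11, 4): d=(11,-2) top-left  bias=+0
  edge (11, 4)→(18, 10): d=(7,6) right/bottom  bias=-1
    (3,2)@(7, 5): e=[46,3,31] → #
    (4,2)@(9, 5): e=[54,7,19] → #
    (5,2)@(11, 5): e=[62,11,7] → #
    (6,2)@(13, 5): e=[70,15,-5] → ·
    (2,3)@(5, 7): e=[2,21,57] → #
    (6,3)@(13, 7): e=[34,37,9] → #
    (7,3)@(15, 7): e=[42,41,-3] → ·
    (2,4)@(5, 9): e=[-34,43,71] → ·
    (3,4)@(7, 9): e=[-26,47,59] → ·
    (4,4)@(9, 9): e=[-18,51,47] → ·
    (5,4)@(11, 9): e=[-10,55,35] → ·
    (6,4)@(13, 9): e=[-2,59,23] → ·
  covered (9 px):
    · · · · · · · · ·
    · · · · · · · · ·
    · · · # # # · · ·
    · · # # # # # · ·
    · · · · · · · # ·
    · · · · · · · · ·
    · · · · · · · · ·

Z-buffer (winner per pixel, '.' = empty):
  . . . . . . . . .
  . . . . . . . . .
  . . . 3 3 3 . . .
  . . 3 3 3 3 3 . .
  . . . . 1 . . 3 .
  . . . . . . . . .
  . . . . . . . . .

Result: 1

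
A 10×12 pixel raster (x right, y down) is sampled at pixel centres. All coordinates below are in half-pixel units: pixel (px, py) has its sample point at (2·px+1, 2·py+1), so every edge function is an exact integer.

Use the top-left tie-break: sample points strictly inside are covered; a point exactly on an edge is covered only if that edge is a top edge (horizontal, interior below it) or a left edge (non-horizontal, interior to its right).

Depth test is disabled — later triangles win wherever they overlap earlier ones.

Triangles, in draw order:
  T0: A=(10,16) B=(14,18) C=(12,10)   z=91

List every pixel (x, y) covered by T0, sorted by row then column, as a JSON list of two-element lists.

T0:
  2·area = 28  (B↔C swapped to make it positive)
  edge (10, 16)→(12, 10): d=(2,-6) top-left  bias=+0
  edge (12, 10)→(14, 18): d=(2,8) right/bottom  bias=-1
  edge (14, 18)→(10, 16): d=(-4,-2) top-left  bias=+0
    (7,0)@(15, 1): e=[0,-42,70] → .  [on edge]
    (6,3)@(13, 7): e=[0,-14,42] → .  [on edge]
    (5,6)@(11, 13): e=[0,14,14] → X  [on edge]
    (6,6)@(13, 13): e=[12,-2,18] → .
    (5,7)@(11, 15): e=[4,18,6] → X
    (6,7)@(13, 15): e=[16,2,10] → X
    (7,7)@(15, 15): e=[28,-14,14] → .
    (5,8)@(11, 17): e=[8,22,-2] → .
    (6,8)@(13, 17): e=[20,6,2] → X
    (7,8)@(15, 17): e=[32,-10,6] → .
    (4,9)@(9, 19): e=[0,42,-14] → .  [on edge]
    (6,9)@(13, 19): e=[24,10,-6] → .
  covered (4 px):
    . . . . . . . . . .
    . . . . . . . . . .
    . . . . . . . . . .
    . . . . . . . . . .
    . . . . . . . . . .
    . . . . . . . . . .
    . . . . . X . . . .
    . . . . . X X . . .
    . . . . . . X . . .
    . . . . . . . . . .
    . . . . . . . . . .
    . . . . . . . . . .

Final: [[5,6],[5,7],[6,7],[6,8]]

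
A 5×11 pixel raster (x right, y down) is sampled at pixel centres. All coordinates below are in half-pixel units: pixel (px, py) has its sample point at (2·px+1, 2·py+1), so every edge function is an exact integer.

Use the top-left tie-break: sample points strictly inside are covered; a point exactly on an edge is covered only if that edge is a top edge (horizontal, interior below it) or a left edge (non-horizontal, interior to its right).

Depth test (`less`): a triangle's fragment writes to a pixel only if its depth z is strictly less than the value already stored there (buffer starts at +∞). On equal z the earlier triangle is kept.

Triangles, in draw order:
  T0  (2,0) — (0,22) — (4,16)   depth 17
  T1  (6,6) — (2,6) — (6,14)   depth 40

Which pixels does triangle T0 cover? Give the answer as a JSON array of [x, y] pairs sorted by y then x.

T0:
  2·area = 76  (B↔C swapped to make it positive)
  edge (2, 0)→(4, 16): d=(2,16) right/bottom  bias=-1
  edge (4, 16)→(0, 22): d=(-4,6) right/bottom  bias=-1
  edge (0, 22)→(2, 0): d=(2,-22) top-left  bias=+0
    (1,4)@(3, 9): e=[2,34,40] → X
    (2,4)@(5, 9): e=[-30,22,84] → .
    (0,5)@(1, 11): e=[38,38,0] → X  [on edge]
    (2,5)@(5, 11): e=[-26,14,88] → .
    (0,6)@(1, 13): e=[42,30,4] → X
    (2,6)@(5, 13): e=[-22,6,92] → .
    (0,7)@(1, 15): e=[46,22,8] → X
    (2,7)@(5, 15): e=[-18,-2,96] → .
    (0,8)@(1, 17): e=[50,14,12] → X
    (2,8)@(5, 17): e=[-14,-10,100] → .
    (0,9)@(1, 19): e=[54,6,16] → X
    (1,9)@(3, 19): e=[22,-6,60] → .
  covered (10 px):
    . . . . .
    . . . . .
    . . . . .
    . . . . .
    . X . . .
    X X . . .
    X X . . .
    X X . . .
    X X . . .
    X . . . .
    . . . . .
T1:
  2·area = 32  (B↔C swapped to make it positive)
  edge (6, 6)→(6, 14): d=(0,8) right/bottom  bias=-1
  edge (6, 14)→(2, 6): d=(-4,-8) top-left  bias=+0
  edge (2, 6)→(6, 6): d=(4,0) top-left  bias=+0
    (1,3)@(3, 7): e=[24,4,4] → X
    (2,3)@(5, 7): e=[8,20,4] → X
    (3,3)@(7, 7): e=[-8,36,4] → .
    (1,4)@(3, 9): e=[24,-4,12] → .
    (2,4)@(5, 9): e=[8,12,12] → X
    (3,4)@(7, 9): e=[-8,28,12] → .
    (2,5)@(5, 11): e=[8,4,20] → X
    (3,5)@(7, 11): e=[-8,20,20] → .
    (2,6)@(5, 13): e=[8,-4,28] → .
  covered (4 px):
    . . . . .
    . . . . .
    . . . . .
    . X X . .
    . . X . .
    . . X . .
    . . . . .
    . . . . .
    . . . . .
    . . . . .
    . . . . .

Result: [[1,4],[0,5],[1,5],[0,6],[1,6],[0,7],[1,7],[0,8],[1,8],[0,9]]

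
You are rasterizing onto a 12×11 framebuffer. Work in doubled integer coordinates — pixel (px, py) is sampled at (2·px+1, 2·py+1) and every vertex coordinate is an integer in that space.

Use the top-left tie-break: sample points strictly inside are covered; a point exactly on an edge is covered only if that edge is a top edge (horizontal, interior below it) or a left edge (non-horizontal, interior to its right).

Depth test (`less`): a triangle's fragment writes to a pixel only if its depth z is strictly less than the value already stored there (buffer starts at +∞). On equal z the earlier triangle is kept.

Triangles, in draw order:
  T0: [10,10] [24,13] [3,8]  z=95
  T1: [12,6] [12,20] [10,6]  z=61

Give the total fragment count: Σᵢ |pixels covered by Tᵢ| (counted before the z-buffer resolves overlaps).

T0:
  2·area = 7  (B↔C swapped to make it positive)
  edge (10, 10)→(3, 8): d=(-7,-2) top-left  bias=+0
  edge (3, 8)→(24, 13): d=(21,5) right/bottom  bias=-1
  edge (24, 13)→(10, 10): d=(-14,-3) top-left  bias=+0
    (3,4)@(7, 9): e=[1,1,5] → █
    (4,4)@(9, 9): e=[5,-9,11] → ·
    (3,5)@(7, 11): e=[-13,43,-23] → ·
    (7,5)@(15, 11): e=[3,3,1] → █
    (8,5)@(17, 11): e=[7,-7,7] → ·
    (7,6)@(15, 13): e=[-11,45,-27] → ·
  covered (2 px):
    · · · · · · · · · · · ·
    · · · · · · · · · · · ·
    · · · · · · · · · · · ·
    · · · · · · · · · · · ·
    · · · █ · · · · · · · ·
    · · · · · · · █ · · · ·
    · · · · · · · · · · · ·
    · · · · · · · · · · · ·
    · · · · · · · · · · · ·
    · · · · · · · · · · · ·
    · · · · · · · · · · · ·
T1:
  2·area = 28
  edge (12, 6)→(12, 20): d=(0,14) right/bottom  bias=-1
  edge (12, 20)→(10, 6): d=(-2,-14) top-left  bias=+0
  edge (10, 6)→(12, 6): d=(2,0) top-left  bias=+0
    (5,3)@(11, 7): e=[14,12,2] → █
    (6,3)@(13, 7): e=[-14,40,2] → ·
    (5,4)@(11, 9): e=[14,8,6] → █
    (6,4)@(13, 9): e=[-14,36,6] → ·
    (5,5)@(11, 11): e=[14,4,10] → █
    (6,5)@(13, 11): e=[-14,32,10] → ·
    (5,6)@(11, 13): e=[14,0,14] → █  [on edge]
    (6,6)@(13, 13): e=[-14,28,14] → ·
    (5,7)@(11, 15): e=[14,-4,18] → ·
  covered (4 px):
    · · · · · · · · · · · ·
    · · · · · · · · · · · ·
    · · · · · · · · · · · ·
    · · · · · █ · · · · · ·
    · · · · · █ · · · · · ·
    · · · · · █ · · · · · ·
    · · · · · █ · · · · · ·
    · · · · · · · · · · · ·
    · · · · · · · · · · · ·
    · · · · · · · · · · · ·
    · · · · · · · · · · · ·

Result: 6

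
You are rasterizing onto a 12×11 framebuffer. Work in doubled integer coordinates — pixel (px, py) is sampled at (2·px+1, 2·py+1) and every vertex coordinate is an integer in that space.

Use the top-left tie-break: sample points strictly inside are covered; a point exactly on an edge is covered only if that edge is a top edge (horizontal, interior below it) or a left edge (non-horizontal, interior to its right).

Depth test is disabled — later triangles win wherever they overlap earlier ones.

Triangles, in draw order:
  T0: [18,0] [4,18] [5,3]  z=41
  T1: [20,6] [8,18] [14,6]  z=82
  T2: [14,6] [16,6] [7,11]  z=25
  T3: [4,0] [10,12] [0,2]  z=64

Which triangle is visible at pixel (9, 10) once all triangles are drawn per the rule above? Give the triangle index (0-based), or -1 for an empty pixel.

T0:
  2·area = 192
  edge (18, 0)→(4, 18): d=(-14,18) right/bottom  bias=-1
  edge (4, 18)→(5, 3): d=(1,-15) top-left  bias=+0
  edge (5, 3)→(18, 0): d=(13,-3) top-left  bias=+0
    (7,0)@(15, 1): e=[40,148,4] → X
    (8,0)@(17, 1): e=[4,178,10] → X
    (9,0)@(19, 1): e=[-32,208,16] → .
    (2,1)@(5, 3): e=[192,0,0] → X  [on edge]
    (3,1)@(7, 3): e=[156,30,6] → X
    (4,1)@(9, 3): e=[120,60,12] → X
    (5,1)@(11, 3): e=[84,90,18] → X
    (6,1)@(13, 3): e=[48,120,24] → X
    (8,1)@(17, 3): e=[-24,180,36] → .
    (2,2)@(5, 5): e=[164,2,26] → X
    (7,2)@(15, 5): e=[-16,152,56] → .
    (2,3)@(5, 7): e=[136,4,52] → X
    (5,4)@(11, 9): e=[0,96,96] → .  [on edge]
  covered (26 px):
    . . . . . . . X X . . .
    . . X X X X X X . . . .
    . . X X X X X . . . . .
    . . X X X X . . . . . .
    . . X X X . . . . . . .
    . . X X X . . . . . . .
    . . X X . . . . . . . .
    . . X . . . . . . . . .
    . . . . . . . . . . . .
    . . . . . . . . . . . .
    . . . . . . . . . . . .
T1:
  2·area = 72
  edge (20, 6)→(8, 18): d=(-12,12) right/bottom  bias=-1
  edge (8, 18)→(14, 6): d=(6,-12) top-left  bias=+0
  edge (14, 6)→(20, 6): d=(6,0) top-left  bias=+0
    (11,1)@(23, 3): e=[0,90,-18] → .  [on edge]
    (10,2)@(21, 5): e=[0,78,-6] → .  [on edge]
    (7,3)@(15, 7): e=[48,18,6] → X
    (8,3)@(17, 7): e=[24,42,6] → X
    (9,3)@(19, 7): e=[0,66,6] → .  [on edge]
    (6,4)@(13, 9): e=[48,6,18] → X
    (8,4)@(17, 9): e=[0,54,18] → .  [on edge]
    (6,5)@(13, 11): e=[24,18,30] → X
    (7,5)@(15, 11): e=[0,42,30] → .  [on edge]
    (5,6)@(11, 13): e=[24,6,42] → X
    (6,6)@(13, 13): e=[0,30,42] → .  [on edge]
    (5,7)@(11, 15): e=[0,18,54] → .  [on edge]
    (4,8)@(9, 17): e=[0,6,66] → .  [on edge]
    (3,9)@(7, 19): e=[0,-6,78] → .  [on edge]
    (2,10)@(5, 21): e=[0,-18,90] → .  [on edge]
  covered (6 px):
    . . . . . . . . . . . .
    . . . . . . . . . . . .
    . . . . . . . . . . . .
    . . . . . . . X X . . .
    . . . . . . X X . . . .
    . . . . . . X . . . . .
    . . . . . X . . . . . .
    . . . . . . . . . . . .
    . . . . . . . . . . . .
    . . . . . . . . . . . .
    . . . . . . . . . . . .
T2:
  2·area = 10
  edge (14, 6)→(16, 6): d=(2,0) top-left  bias=+0
  edge (16, 6)→(7, 11): d=(-9,5) right/bottom  bias=-1
  edge (7, 11)→(14, 6): d=(7,-5) top-left  bias=+0
    (10,0)@(21, 1): e=[-10,20,0] → .  [on edge]
    (6,3)@(13, 7): e=[2,6,2] → X
    (7,3)@(15, 7): e=[2,-4,12] → .
    (6,4)@(13, 9): e=[6,-12,16] → .
    (3,5)@(7, 11): e=[10,0,0] → .  [on edge]
  covered (1 px):
    . . . . . . . . . . . .
    . . . . . . . . . . . .
    . . . . . . . . . . . .
    . . . . . . X . . . . .
    . . . . . . . . . . . .
    . . . . . . . . . . . .
    . . . . . . . . . . . .
    . . . . . . . . . . . .
    . . . . . . . . . . . .
    . . . . . . . . . . . .
    . . . . . . . . . . . .
T3:
  2·area = 60
  edge (4, 0)→(10, 12): d=(6,12) right/bottom  bias=-1
  edge (10, 12)→(0, 2): d=(-10,-10) top-left  bias=+0
  edge (0, 2)→(4, 0): d=(4,-2) top-left  bias=+0
    (1,0)@(3, 1): e=[18,40,2] → X
    (2,0)@(5, 1): e=[-6,60,6] → .
    (0,1)@(1, 3): e=[54,0,6] → X  [on edge]
    (2,1)@(5, 3): e=[6,40,14] → X
    (3,1)@(7, 3): e=[-18,60,18] → .
    (0,2)@(1, 5): e=[66,-20,14] → .
    (1,2)@(3, 5): e=[42,0,18] → X  [on edge]
    (3,2)@(7, 5): e=[-6,40,26] → .
    (1,3)@(3, 7): e=[54,-20,26] → .
    (2,3)@(5, 7): e=[30,0,30] → X  [on edge]
    (3,3)@(7, 7): e=[6,20,34] → X
    (4,3)@(9, 7): e=[-18,40,38] → .
    (3,4)@(7, 9): e=[18,0,42] → X  [on edge]
    (4,5)@(9, 11): e=[6,0,54] → X  [on edge]
    (5,6)@(11, 13): e=[-6,0,66] → .  [on edge]
    (6,7)@(13, 15): e=[-18,0,78] → .  [on edge]
    (7,8)@(15, 17): e=[-30,0,90] → .  [on edge]
    (8,9)@(17, 19): e=[-42,0,102] → .  [on edge]
    (9,10)@(19, 21): e=[-54,0,114] → .  [on edge]
  covered (10 px):
    . X . . . . . . . . . .
    X X X . . . . . . . . .
    . X X . . . . . . . . .
    . . X X . . . . . . . .
    . . . X . . . . . . . .
    . . . . X . . . . . . .
    . . . . . . . . . . . .
    . . . . . . . . . . . .
    . . . . . . . . . . . .
    . . . . . . . . . . . .
    . . . . . . . . . . . .

Z-buffer (winner per pixel, '.' = empty):
  . 3 . . . . . 0 0 . . .
  3 3 3 0 0 0 0 0 . . . .
  . 3 3 0 0 0 0 . . . . .
  . . 3 3 0 0 2 1 1 . . .
  . . 0 3 0 . 1 1 . . . .
  . . 0 0 3 . 1 . . . . .
  . . 0 0 . 1 . . . . . .
  . . 0 . . . . . . . . .
  . . . . . . . . . . . .
  . . . . . . . . . . . .
  . . . . . . . . . . . .

Result: -1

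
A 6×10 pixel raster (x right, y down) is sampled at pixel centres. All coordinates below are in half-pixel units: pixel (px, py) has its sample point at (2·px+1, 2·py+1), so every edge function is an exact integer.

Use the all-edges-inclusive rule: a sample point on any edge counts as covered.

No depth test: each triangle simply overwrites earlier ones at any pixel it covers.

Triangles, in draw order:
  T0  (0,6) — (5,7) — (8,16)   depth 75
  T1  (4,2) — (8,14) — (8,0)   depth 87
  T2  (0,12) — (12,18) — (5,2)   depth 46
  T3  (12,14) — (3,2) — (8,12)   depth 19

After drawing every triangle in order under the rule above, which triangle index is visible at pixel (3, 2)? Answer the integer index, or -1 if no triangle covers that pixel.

T0:
  2·area = 42
  edge (0, 6)→(5, 7): d=(5,1) inclusive
  edge (5, 7)→(8, 16): d=(3,9) inclusive
  edge (8, 16)→(0, 6): d=(-8,-10) inclusive
    (1,0)@(3, 1): e=[-28,0,70] → ·  [on edge]
    (0,3)@(1, 7): e=[4,36,2] → █
    (1,3)@(3, 7): e=[2,18,22] → █
    (2,3)@(5, 7): e=[0,0,42] → █  [on edge]
    (3,3)@(7, 7): e=[-2,-18,62] → ·
    (0,4)@(1, 9): e=[14,42,-14] → ·
    (1,4)@(3, 9): e=[12,24,6] → █
    (3,4)@(7, 9): e=[8,-12,46] → ·
    (1,5)@(3, 11): e=[22,30,-10] → ·
    (2,5)@(5, 11): e=[20,12,10] → █
    (3,5)@(7, 11): e=[18,-6,30] → ·
    (2,6)@(5, 13): e=[30,18,-6] → ·
    (3,6)@(7, 13): e=[28,0,14] → █  [on edge]
    (4,9)@(9, 19): e=[56,0,-14] → ·  [on edge]
  covered (7 px):
    · · · · · ·
    · · · · · ·
    · · · · · ·
    █ █ █ · · ·
    · █ █ · · ·
    · · █ · · ·
    · · · █ · ·
    · · · · · ·
    · · · · · ·
    · · · · · ·
T1:
  2·area = 56  (B↔C swapped to make it positive)
  edge (4, 2)→(8, 0): d=(4,-2) inclusive
  edge (8, 0)→(8, 14): d=(0,14) inclusive
  edge (8, 14)→(4, 2): d=(-4,-12) inclusive
    (3,0)@(7, 1): e=[2,14,40] → █
    (4,0)@(9, 1): e=[6,-14,64] → ·
    (2,1)@(5, 3): e=[6,42,8] → █
    (4,1)@(9, 3): e=[14,-14,56] → ·
    (2,2)@(5, 5): e=[14,42,0] → █  [on edge]
    (4,2)@(9, 5): e=[22,-14,48] → ·
    (2,3)@(5, 7): e=[22,42,-8] → ·
    (3,3)@(7, 7): e=[26,14,16] → █
    (4,3)@(9, 7): e=[30,-14,40] → ·
    (3,4)@(7, 9): e=[34,14,8] → █
    (4,4)@(9, 9): e=[38,-14,32] → ·
    (3,5)@(7, 11): e=[42,14,0] → █  [on edge]
    (4,8)@(9, 17): e=[70,-14,0] → ·  [on edge]
  covered (8 px):
    · · · █ · ·
    · · █ █ · ·
    · · █ █ · ·
    · · · █ · ·
    · · · █ · ·
    · · · █ · ·
    · · · · · ·
    · · · · · ·
    · · · · · ·
    · · · · · ·
T2:
  2·area = 150  (B↔C swapped to make it positive)
  edge (0, 12)→(5, 2): d=(5,-10) inclusive
  edge (5, 2)→(12, 18): d=(7,16) inclusive
  edge (12, 18)→(0, 12): d=(-12,-6) inclusive
    (2,1)@(5, 3): e=[5,7,138] → █
    (3,1)@(7, 3): e=[25,-25,150] → ·
    (2,2)@(5, 5): e=[15,21,114] → █
    (3,2)@(7, 5): e=[35,-11,126] → ·
    (1,3)@(3, 7): e=[5,67,78] → █
    (3,3)@(7, 7): e=[45,3,102] → █
    (4,3)@(9, 7): e=[65,-29,114] → ·
    (1,4)@(3, 9): e=[15,81,54] → █
    (4,4)@(9, 9): e=[75,-15,90] → ·
    (0,5)@(1, 11): e=[5,127,18] → █
    (4,5)@(9, 11): e=[85,-1,66] → ·
    (0,6)@(1, 13): e=[15,141,-6] → ·
  covered (19 px):
    · · · · · ·
    · · █ · · ·
    · · █ · · ·
    · █ █ █ · ·
    · █ █ █ · ·
    █ █ █ █ · ·
    · █ █ █ █ ·
    · · · █ █ ·
    · · · · · █
    · · · · · ·
T3:
  2·area = 30  (B↔C swapped to make it positive)
  edge (12, 14)→(8, 12): d=(-4,-2) inclusive
  edge (8, 12)→(3, 2): d=(-5,-10) inclusive
  edge (3, 2)→(12, 14): d=(9,12) inclusive
    (2,2)@(5, 5): e=[22,5,3] → █
    (3,2)@(7, 5): e=[26,25,-21] → ·
    (2,3)@(5, 7): e=[14,-5,21] → ·
    (3,4)@(7, 9): e=[10,5,15] → █
    (4,4)@(9, 9): e=[14,25,-9] → ·
    (3,5)@(7, 11): e=[2,-5,33] → ·
    (4,5)@(9, 11): e=[6,15,9] → █
    (5,5)@(11, 11): e=[10,35,-15] → ·
    (4,6)@(9, 13): e=[-2,5,27] → ·
    (5,6)@(11, 13): e=[2,25,3] → █
    (5,7)@(11, 15): e=[-6,15,21] → ·
  covered (4 px):
    · · · · · ·
    · · · · · ·
    · · █ · · ·
    · · · · · ·
    · · · █ · ·
    · · · · █ ·
    · · · · · █
    · · · · · ·
    · · · · · ·
    · · · · · ·

Z-buffer (winner per pixel, '.' = empty):
  . . . 1 . .
  . . 2 1 . .
  . . 3 1 . .
  0 2 2 2 . .
  . 2 2 3 . .
  2 2 2 2 3 .
  . 2 2 2 2 3
  . . . 2 2 .
  . . . . . 2
  . . . . . .

Answer: 1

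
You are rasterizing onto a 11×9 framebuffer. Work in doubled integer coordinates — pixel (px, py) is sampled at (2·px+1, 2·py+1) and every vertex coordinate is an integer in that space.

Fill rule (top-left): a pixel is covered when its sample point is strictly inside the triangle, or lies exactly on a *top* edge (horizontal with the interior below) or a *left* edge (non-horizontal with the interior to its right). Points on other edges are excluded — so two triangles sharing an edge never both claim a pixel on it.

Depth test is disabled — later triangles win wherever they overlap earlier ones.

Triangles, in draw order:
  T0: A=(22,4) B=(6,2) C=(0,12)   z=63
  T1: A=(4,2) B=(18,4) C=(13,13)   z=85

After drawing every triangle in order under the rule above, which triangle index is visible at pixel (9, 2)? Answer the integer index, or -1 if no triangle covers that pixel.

T0:
  2·area = 172  (B↔C swapped to make it positive)
  edge (22, 4)→(0, 12): d=(-22,8) right/bottom  bias=-1
  edge (0, 12)→(6, 2): d=(6,-10) top-left  bias=+0
  edge (6, 2)→(22, 4): d=(16,2) right/bottom  bias=-1
    (3,1)@(7, 3): e=[142,16,14] → X
    (4,1)@(9, 3): e=[126,36,10] → X
    (5,1)@(11, 3): e=[110,56,6] → X
    (6,1)@(13, 3): e=[94,76,2] → X
    (7,1)@(15, 3): e=[78,96,-2] → .
    (2,2)@(5, 5): e=[114,8,50] → X
    (7,2)@(15, 5): e=[34,108,30] → X
    (8,2)@(17, 5): e=[18,128,26] → X
    (9,2)@(19, 5): e=[2,148,22] → X
    (10,2)@(21, 5): e=[-14,168,18] → .
    (1,3)@(3, 7): e=[86,0,86] → X  [on edge]
    (7,3)@(15, 7): e=[-10,120,62] → .
  covered (22 px):
    . . . . . . . . . . .
    . . . X X X X . . . .
    . . X X X X X X X X .
    . X X X X X X . . . .
    . X X X . . . . . . .
    X . . . . . . . . . .
    . . . . . . . . . . .
    . . . . . . . . . . .
    . . . . . . . . . . .
T1:
  2·area = 136
  edge (4, 2)→(18, 4): d=(14,2) right/bottom  bias=-1
  edge (18, 4)→(13, 13): d=(-5,9) right/bottom  bias=-1
  edge (13, 13)→(4, 2): d=(-9,-11) top-left  bias=+0
    (2,1)@(5, 3): e=[12,122,2] → X
    (3,1)@(7, 3): e=[8,104,24] → X
    (4,1)@(9, 3): e=[4,86,46] → X
    (5,1)@(11, 3): e=[0,68,68] → .  [on edge]
    (2,2)@(5, 5): e=[40,112,-16] → .
    (3,2)@(7, 5): e=[36,94,6] → X
    (5,2)@(11, 5): e=[28,58,50] → X
    (6,2)@(13, 5): e=[24,40,72] → X
    (7,2)@(15, 5): e=[20,22,94] → X
    (8,2)@(17, 5): e=[16,4,116] → X
    (9,2)@(19, 5): e=[12,-14,138] → .
    (3,3)@(7, 7): e=[64,84,-12] → .
    (6,6)@(13, 13): e=[136,0,0] → .  [on edge]
  covered (17 px):
    . . . . . . . . . . .
    . . X X X . . . . . .
    . . . X X X X X X . .
    . . . . X X X X . . .
    . . . . . X X X . . .
    . . . . . . X . . . .
    . . . . . . . . . . .
    . . . . . . . . . . .
    . . . . . . . . . . .

Z-buffer (winner per pixel, '.' = empty):
  . . . . . . . . . . .
  . . 1 1 1 0 0 . . . .
  . . 0 1 1 1 1 1 1 0 .
  . 0 0 0 1 1 1 1 . . .
  . 0 0 0 . 1 1 1 . . .
  0 . . . . . 1 . . . .
  . . . . . . . . . . .
  . . . . . . . . . . .
  . . . . . . . . . . .

Answer: 0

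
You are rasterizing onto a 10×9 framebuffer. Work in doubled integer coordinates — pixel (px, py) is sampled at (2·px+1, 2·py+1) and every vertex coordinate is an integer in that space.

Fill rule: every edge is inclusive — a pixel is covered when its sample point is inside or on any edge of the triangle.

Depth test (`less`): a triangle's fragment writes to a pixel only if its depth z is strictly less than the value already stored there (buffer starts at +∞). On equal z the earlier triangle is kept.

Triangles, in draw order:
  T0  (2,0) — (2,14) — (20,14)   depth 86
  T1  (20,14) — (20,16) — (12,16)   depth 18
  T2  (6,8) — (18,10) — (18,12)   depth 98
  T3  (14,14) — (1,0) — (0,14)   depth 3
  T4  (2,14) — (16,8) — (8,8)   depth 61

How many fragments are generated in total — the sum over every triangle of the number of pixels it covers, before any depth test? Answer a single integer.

T0:
  2·area = 252  (B↔C swapped to make it positive)
  edge (2, 0)→(20, 14): d=(18,14) inclusive
  edge (20, 14)→(2, 14): d=(-18,0) inclusive
  edge (2, 14)→(2, 0): d=(0,-14) inclusive
    (1,0)@(3, 1): e=[4,234,14] → #
    (2,0)@(5, 1): e=[-24,234,42] → ·
    (1,1)@(3, 3): e=[40,198,14] → #
    (2,1)@(5, 3): e=[12,198,42] → #
    (3,1)@(7, 3): e=[-16,198,70] → ·
    (1,2)@(3, 5): e=[76,162,14] → #
    (3,2)@(7, 5): e=[20,162,70] → #
    (4,2)@(9, 5): e=[-8,162,98] → ·
    (1,3)@(3, 7): e=[112,126,14] → #
    (4,3)@(9, 7): e=[28,126,98] → #
    (5,3)@(11, 7): e=[0,126,126] → #  [on edge]
    (6,3)@(13, 7): e=[-28,126,154] → ·
  covered (32 px):
    · # · · · · · · · ·
    · # # · · · · · · ·
    · # # # · · · · · ·
    · # # # # # · · · ·
    · # # # # # # · · ·
    · # # # # # # # · ·
    · # # # # # # # # ·
    · · · · · · · · · ·
    · · · · · · · · · ·
T1:
  2·area = 16
  edge (20, 14)→(20, 16): d=(0,2) inclusive
  edge (20, 16)→(12, 16): d=(-8,0) inclusive
  edge (12, 16)→(20, 14): d=(8,-2) inclusive
    (8,7)@(17, 15): e=[6,8,2] → #
    (9,7)@(19, 15): e=[2,8,6] → #
    (8,8)@(17, 17): e=[6,-8,18] → ·
    (9,8)@(19, 17): e=[2,-8,22] → ·
  covered (2 px):
    · · · · · · · · · ·
    · · · · · · · · · ·
    · · · · · · · · · ·
    · · · · · · · · · ·
    · · · · · · · · · ·
    · · · · · · · · · ·
    · · · · · · · · · ·
    · · · · · · · · # #
    · · · · · · · · · ·
T2:
  2·area = 24
  edge (6, 8)→(18, 10): d=(12,2) inclusive
  edge (18, 10)→(18, 12): d=(0,2) inclusive
  edge (18, 12)→(6, 8): d=(-12,-4) inclusive
    (1,3)@(3, 7): e=[-6,30,0] → ·  [on edge]
    (4,4)@(9, 9): e=[6,18,0] → #  [on edge]
    (5,4)@(11, 9): e=[2,14,8] → #
    (6,4)@(13, 9): e=[-2,10,16] → ·
    (4,5)@(9, 11): e=[30,18,-24] → ·
    (5,5)@(11, 11): e=[26,14,-16] → ·
    (7,5)@(15, 11): e=[18,6,0] → #  [on edge]
    (8,5)@(17, 11): e=[14,2,8] → #
    (9,5)@(19, 11): e=[10,-2,16] → ·
    (7,6)@(15, 13): e=[42,6,-24] → ·
    (8,6)@(17, 13): e=[38,2,-16] → ·
  covered (4 px):
    · · · · · · · · · ·
    · · · · · · · · · ·
    · · · · · · · · · ·
    · · · · · · · · · ·
    · · · · # # · · · ·
    · · · · · · · # # ·
    · · · · · · · · · ·
    · · · · · · · · · ·
    · · · · · · · · · ·
T3:
  2·area = 196  (B↔C swapped to make it positive)
  edge (14, 14)→(0, 14): d=(-14,0) inclusive
  edge (0, 14)→(1, 0): d=(1,-14) inclusive
  edge (1, 0)→(14, 14): d=(13,14) inclusive
    (0,0)@(1, 1): e=[182,1,13] → #
    (1,0)@(3, 1): e=[182,29,-15] → ·
    (0,1)@(1, 3): e=[154,3,39] → #
    (1,1)@(3, 3): e=[154,31,11] → #
    (2,1)@(5, 3): e=[154,59,-17] → ·
    (0,2)@(1, 5): e=[126,5,65] → #
    (2,2)@(5, 5): e=[126,61,9] → #
    (3,2)@(7, 5): e=[126,89,-19] → ·
    (0,3)@(1, 7): e=[98,7,91] → #
    (3,3)@(7, 7): e=[98,91,7] → #
    (4,3)@(9, 7): e=[98,119,-21] → ·
    (0,4)@(1, 9): e=[70,9,117] → #
  covered (28 px):
    # · · · · · · · · ·
    # # · · · · · · · ·
    # # # · · · · · · ·
    # # # # · · · · · ·
    # # # # # · · · · ·
    # # # # # # · · · ·
    # # # # # # # · · ·
    · · · · · · · · · ·
    · · · · · · · · · ·
T4:
  2·area = 48  (B↔C swapped to make it positive)
  edge (2, 14)→(8, 8): d=(6,-6) inclusive
  edge (8, 8)→(16, 8): d=(8,0) inclusive
  edge (16, 8)→(2, 14): d=(-14,6) inclusive
    (7,0)@(15, 1): e=[0,-56,104] → ·  [on edge]
    (6,1)@(13, 3): e=[0,-40,88] → ·  [on edge]
    (5,2)@(11, 5): e=[0,-24,72] → ·  [on edge]
    (4,3)@(9, 7): e=[0,-8,56] → ·  [on edge]
    (3,4)@(7, 9): e=[0,8,40] → #  [on edge]
    (4,4)@(9, 9): e=[12,8,28] → #
    (5,4)@(11, 9): e=[24,8,16] → #
    (6,4)@(13, 9): e=[36,8,4] → #
    (7,4)@(15, 9): e=[48,8,-8] → ·
    (2,5)@(5, 11): e=[0,24,24] → #  [on edge]
    (4,5)@(9, 11): e=[24,24,0] → #  [on edge]
    (5,5)@(11, 11): e=[36,24,-12] → ·
    (1,6)@(3, 13): e=[0,40,8] → #  [on edge]
    (0,7)@(1, 15): e=[0,56,-8] → ·  [on edge]
  covered (8 px):
    · · · · · · · · · ·
    · · · · · · · · · ·
    · · · · · · · · · ·
    · · · · · · · · · ·
    · · · # # # # · · ·
    · · # # # · · · · ·
    · # · · · · · · · ·
    · · · · · · · · · ·
    · · · · · · · · · ·

Final: 74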